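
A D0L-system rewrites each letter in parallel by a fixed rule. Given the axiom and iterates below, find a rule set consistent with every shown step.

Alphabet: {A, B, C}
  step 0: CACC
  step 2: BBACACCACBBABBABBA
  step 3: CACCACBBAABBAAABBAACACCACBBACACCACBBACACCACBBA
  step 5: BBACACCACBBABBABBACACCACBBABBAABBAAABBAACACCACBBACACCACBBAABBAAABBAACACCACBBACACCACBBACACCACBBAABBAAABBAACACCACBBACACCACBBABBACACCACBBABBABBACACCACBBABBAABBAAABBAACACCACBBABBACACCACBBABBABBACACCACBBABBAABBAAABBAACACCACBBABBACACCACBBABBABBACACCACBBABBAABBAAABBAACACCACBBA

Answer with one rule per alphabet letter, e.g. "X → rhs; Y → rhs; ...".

A->BBA, B->CAC, C->A

  step 2 ⇒ step 3: BBACACCACBBABBABBA ⇒ CAC·CAC·BBA·A·BBA·A·A·BBA·A·CAC·CAC·BBA·CAC·CAC·BBA·CAC·CAC·BBA
    A ↦ BBA
    B ↦ CAC
    C ↦ A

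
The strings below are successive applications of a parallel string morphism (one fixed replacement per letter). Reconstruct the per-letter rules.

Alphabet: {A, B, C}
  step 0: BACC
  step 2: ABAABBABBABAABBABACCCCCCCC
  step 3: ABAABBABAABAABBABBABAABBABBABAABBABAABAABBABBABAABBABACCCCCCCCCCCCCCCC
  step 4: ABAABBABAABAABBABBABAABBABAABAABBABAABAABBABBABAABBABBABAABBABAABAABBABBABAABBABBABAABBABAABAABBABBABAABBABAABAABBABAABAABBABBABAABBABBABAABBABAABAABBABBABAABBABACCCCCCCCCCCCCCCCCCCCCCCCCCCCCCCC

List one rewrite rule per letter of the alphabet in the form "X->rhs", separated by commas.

A->ABA, B->ABB, C->CC

  step 3 ⇒ step 4: ABAABBABAABAABBABBABAABBABBABAABBABAABAABBABBABAABBABACCCCCCCCCCCCCCCC ⇒ ABA·ABB·ABA·ABA·ABB·ABB·ABA·ABB·ABA·ABA·ABB·ABA·ABA·ABB·ABB·ABA·ABB·ABB·ABA·ABB·ABA·ABA·ABB·ABB·ABA·ABB·ABB·ABA·ABB·ABA·ABA·ABB·ABB·ABA·ABB·ABA·ABA·ABB·ABA·ABA·ABB·ABB·ABA·ABB·ABB·ABA·ABB·ABA·ABA·ABB·ABB·ABA·ABB·ABA·CC·CC·CC·CC·CC·CC·CC·CC·CC·CC·CC·CC·CC·CC·CC·CC
    A ↦ ABA
    B ↦ ABB
    C ↦ CC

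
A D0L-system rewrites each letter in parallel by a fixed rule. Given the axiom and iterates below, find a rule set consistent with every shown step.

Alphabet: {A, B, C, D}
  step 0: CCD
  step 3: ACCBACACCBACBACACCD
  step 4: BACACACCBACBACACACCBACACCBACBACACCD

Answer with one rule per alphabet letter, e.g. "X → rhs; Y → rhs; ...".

A->B, B->ACC, C->AC, D->CD

  step 3 ⇒ step 4: ACCBACACCBACBACACCD ⇒ B·AC·AC·ACC·B·AC·B·AC·AC·ACC·B·AC·ACC·B·AC·B·AC·AC·CD
    A ↦ B
    B ↦ ACC
    C ↦ AC
    D ↦ CD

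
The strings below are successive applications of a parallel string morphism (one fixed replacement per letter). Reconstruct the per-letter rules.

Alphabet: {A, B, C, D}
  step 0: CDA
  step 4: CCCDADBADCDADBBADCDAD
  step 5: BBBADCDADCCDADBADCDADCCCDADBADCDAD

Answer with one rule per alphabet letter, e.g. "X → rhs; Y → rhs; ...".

A->CD, B->C, C->B, D->AD

  step 4 ⇒ step 5: CCCDADBADCDADBBADCDAD ⇒ B·B·B·AD·CD·AD·C·CD·AD·B·AD·CD·AD·C·C·CD·AD·B·AD·CD·AD
    A ↦ CD
    B ↦ C
    C ↦ B
    D ↦ AD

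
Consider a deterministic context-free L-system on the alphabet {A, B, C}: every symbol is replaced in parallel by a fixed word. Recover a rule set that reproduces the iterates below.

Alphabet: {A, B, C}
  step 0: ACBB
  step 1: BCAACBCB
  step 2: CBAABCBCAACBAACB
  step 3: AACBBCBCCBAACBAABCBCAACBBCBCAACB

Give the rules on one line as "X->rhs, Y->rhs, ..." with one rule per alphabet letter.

A->BC, B->CB, C->AA

  step 2 ⇒ step 3: CBAABCBCAACBAACB ⇒ AA·CB·BC·BC·CB·AA·CB·AA·BC·BC·AA·CB·BC·BC·AA·CB
    A ↦ BC
    B ↦ CB
    C ↦ AA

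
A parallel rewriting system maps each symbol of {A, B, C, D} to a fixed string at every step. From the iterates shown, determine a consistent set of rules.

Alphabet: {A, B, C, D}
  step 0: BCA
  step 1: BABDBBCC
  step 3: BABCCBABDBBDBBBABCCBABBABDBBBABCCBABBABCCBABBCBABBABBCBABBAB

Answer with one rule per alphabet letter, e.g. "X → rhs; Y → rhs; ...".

  step 0 ⇒ step 1: BCA ⇒ BAB·DBB·CC
    A ↦ CC
    B ↦ BAB
    C ↦ DBB
    D ↦ BC  (constrained at step 1)

A->CC, B->BAB, C->DBB, D->BC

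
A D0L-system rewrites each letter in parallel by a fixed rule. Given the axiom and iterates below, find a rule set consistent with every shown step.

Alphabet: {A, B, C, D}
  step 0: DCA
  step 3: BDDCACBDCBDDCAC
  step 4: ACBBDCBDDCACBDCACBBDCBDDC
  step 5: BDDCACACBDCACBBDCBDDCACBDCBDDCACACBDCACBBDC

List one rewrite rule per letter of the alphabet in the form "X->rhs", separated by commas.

  step 4 ⇒ step 5: ACBBDCBDDCACBDCACBBDCBDDC ⇒ BD·DC·AC·AC·B·DC·AC·B·B·DC·BD·DC·AC·B·DC·BD·DC·AC·AC·B·DC·AC·B·B·DC
    A ↦ BD
    B ↦ AC
    C ↦ DC
    D ↦ B

A->BD, B->AC, C->DC, D->B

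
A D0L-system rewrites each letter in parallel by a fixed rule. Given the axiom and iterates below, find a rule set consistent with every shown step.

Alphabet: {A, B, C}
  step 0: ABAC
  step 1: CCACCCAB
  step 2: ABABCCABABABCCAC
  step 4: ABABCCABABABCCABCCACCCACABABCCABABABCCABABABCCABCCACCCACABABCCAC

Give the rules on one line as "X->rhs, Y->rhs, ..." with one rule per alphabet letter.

A->CC, B->AC, C->AB

  step 1 ⇒ step 2: CCACCCAB ⇒ AB·AB·CC·AB·AB·AB·CC·AC
    A ↦ CC
    B ↦ AC
    C ↦ AB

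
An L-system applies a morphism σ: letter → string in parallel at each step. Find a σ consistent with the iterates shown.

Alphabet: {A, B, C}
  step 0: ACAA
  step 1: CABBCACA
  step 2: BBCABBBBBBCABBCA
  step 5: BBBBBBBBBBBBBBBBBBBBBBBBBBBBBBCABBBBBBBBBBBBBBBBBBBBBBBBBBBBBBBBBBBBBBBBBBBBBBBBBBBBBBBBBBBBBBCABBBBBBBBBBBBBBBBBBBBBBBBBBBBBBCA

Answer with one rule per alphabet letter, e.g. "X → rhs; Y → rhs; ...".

  step 1 ⇒ step 2: CABBCACA ⇒ BB·CA·BB·BB·BB·CA·BB·CA
    A ↦ CA
    B ↦ BB
    C ↦ BB

A->CA, B->BB, C->BB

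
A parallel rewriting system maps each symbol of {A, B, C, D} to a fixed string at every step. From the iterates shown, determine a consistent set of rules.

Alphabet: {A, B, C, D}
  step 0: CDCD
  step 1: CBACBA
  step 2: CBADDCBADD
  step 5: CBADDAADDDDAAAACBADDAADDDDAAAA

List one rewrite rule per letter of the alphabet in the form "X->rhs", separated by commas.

  step 1 ⇒ step 2: CBACBA ⇒ CB·A·DD·CB·A·DD
    A ↦ DD
    B ↦ A
    C ↦ CB
  step 0 ⇒ step 1: CDCD ⇒ CB·A·CB·A
    D ↦ A

A->DD, B->A, C->CB, D->A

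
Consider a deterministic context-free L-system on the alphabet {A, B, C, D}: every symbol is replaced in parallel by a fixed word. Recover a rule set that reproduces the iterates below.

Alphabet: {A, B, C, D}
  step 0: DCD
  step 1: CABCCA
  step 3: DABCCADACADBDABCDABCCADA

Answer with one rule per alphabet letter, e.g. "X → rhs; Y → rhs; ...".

  step 0 ⇒ step 1: DCD ⇒ CA·BC·CA
    C ↦ BC
    D ↦ CA
    A ↦ DB  (constrained at step 1)
    B ↦ DA  (constrained at step 1)

A->DB, B->DA, C->BC, D->CA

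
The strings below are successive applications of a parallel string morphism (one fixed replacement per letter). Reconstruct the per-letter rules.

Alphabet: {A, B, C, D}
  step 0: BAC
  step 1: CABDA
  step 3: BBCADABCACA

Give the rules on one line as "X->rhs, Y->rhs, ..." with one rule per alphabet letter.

  step 0 ⇒ step 1: BAC ⇒ CA·B·DA
    A ↦ B
    B ↦ CA
    C ↦ DA
    D ↦ B  (constrained at step 1)

A->B, B->CA, C->DA, D->B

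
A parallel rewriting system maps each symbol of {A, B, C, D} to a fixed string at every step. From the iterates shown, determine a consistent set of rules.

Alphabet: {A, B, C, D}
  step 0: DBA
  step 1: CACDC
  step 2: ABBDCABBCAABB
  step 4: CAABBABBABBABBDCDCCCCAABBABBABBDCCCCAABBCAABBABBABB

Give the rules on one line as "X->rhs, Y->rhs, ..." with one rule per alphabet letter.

  step 1 ⇒ step 2: CACDC ⇒ ABB·DC·ABB·CA·ABB
    A ↦ DC
    C ↦ ABB
    D ↦ CA
  step 0 ⇒ step 1: DBA ⇒ CA·C·DC
    B ↦ C

A->DC, B->C, C->ABB, D->CA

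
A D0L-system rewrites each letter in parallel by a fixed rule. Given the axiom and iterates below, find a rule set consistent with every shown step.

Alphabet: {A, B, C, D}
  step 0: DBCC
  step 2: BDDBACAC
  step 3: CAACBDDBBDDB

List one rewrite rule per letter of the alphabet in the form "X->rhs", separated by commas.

A->BD, B->C, C->DB, D->A

  step 2 ⇒ step 3: BDDBACAC ⇒ C·A·A·C·BD·DB·BD·DB
    A ↦ BD
    B ↦ C
    C ↦ DB
    D ↦ A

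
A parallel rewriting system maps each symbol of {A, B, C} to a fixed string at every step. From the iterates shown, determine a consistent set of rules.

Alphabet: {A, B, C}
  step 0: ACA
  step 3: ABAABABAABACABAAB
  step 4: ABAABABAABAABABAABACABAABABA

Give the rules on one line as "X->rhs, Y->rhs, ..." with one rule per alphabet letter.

  step 3 ⇒ step 4: ABAABABAABACABAAB ⇒ AB·A·AB·AB·A·AB·A·AB·AB·A·AB·AC·AB·A·AB·AB·A
    A ↦ AB
    B ↦ A
    C ↦ AC

A->AB, B->A, C->AC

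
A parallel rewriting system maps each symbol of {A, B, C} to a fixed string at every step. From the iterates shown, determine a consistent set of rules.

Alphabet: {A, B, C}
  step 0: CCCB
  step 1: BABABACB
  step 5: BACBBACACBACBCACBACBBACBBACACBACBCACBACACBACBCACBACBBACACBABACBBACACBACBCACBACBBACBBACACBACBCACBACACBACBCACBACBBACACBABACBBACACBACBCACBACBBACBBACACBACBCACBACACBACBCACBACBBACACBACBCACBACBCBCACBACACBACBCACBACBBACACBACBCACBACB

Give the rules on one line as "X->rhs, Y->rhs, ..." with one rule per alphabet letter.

A->CAC, B->CB, C->BA

  step 0 ⇒ step 1: CCCB ⇒ BA·BA·BA·CB
    B ↦ CB
    C ↦ BA
    A ↦ CAC  (constrained at step 1)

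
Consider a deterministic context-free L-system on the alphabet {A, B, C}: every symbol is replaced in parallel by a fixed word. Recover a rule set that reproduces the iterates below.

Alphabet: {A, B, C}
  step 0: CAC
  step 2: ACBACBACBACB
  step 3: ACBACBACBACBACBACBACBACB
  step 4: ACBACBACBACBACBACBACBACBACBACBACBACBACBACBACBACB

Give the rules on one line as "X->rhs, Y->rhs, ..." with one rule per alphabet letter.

  step 3 ⇒ step 4: ACBACBACBACBACBACBACBACB ⇒ ACB·A·CB·ACB·A·CB·ACB·A·CB·ACB·A·CB·ACB·A·CB·ACB·A·CB·ACB·A·CB·ACB·A·CB
    A ↦ ACB
    B ↦ CB
    C ↦ A

A->ACB, B->CB, C->A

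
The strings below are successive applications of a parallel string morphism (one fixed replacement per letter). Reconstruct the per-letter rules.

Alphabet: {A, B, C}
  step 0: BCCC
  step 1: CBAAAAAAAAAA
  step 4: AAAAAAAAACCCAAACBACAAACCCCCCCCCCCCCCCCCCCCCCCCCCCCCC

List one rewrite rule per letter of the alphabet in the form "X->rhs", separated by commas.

A->C, B->CBA, C->AAA

  step 0 ⇒ step 1: BCCC ⇒ CBA·AAA·AAA·AAA
    B ↦ CBA
    C ↦ AAA
    A ↦ C  (constrained at step 1)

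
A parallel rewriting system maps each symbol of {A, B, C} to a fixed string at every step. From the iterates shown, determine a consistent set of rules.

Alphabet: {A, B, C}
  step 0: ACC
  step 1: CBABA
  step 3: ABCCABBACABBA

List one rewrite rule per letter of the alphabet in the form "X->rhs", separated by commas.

A->C, B->AB, C->BA

  step 0 ⇒ step 1: ACC ⇒ C·BA·BA
    A ↦ C
    C ↦ BA
    B ↦ AB  (constrained at step 1)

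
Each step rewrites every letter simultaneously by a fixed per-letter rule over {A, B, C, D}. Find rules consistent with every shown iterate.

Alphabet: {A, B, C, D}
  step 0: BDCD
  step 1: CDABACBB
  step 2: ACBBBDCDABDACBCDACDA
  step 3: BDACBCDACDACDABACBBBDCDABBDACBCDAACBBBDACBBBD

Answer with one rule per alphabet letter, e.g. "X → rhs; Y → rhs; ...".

  step 2 ⇒ step 3: ACBBBDCDABDACBCDACDA ⇒ BD·ACB·CDA·CDA·CDA·B·ACB·B·BD·CDA·B·BD·ACB·CDA·ACB·B·BD·ACB·B·BD
    A ↦ BD
    B ↦ CDA
    C ↦ ACB
    D ↦ B

A->BD, B->CDA, C->ACB, D->B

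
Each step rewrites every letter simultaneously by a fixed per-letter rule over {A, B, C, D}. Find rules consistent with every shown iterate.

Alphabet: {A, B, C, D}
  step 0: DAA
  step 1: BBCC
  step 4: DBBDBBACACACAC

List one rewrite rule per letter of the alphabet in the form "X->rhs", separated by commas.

A->C, B->AC, C->D, D->BB

  step 0 ⇒ step 1: DAA ⇒ BB·C·C
    A ↦ C
    D ↦ BB
    B ↦ AC  (constrained at step 1)
    C ↦ D  (constrained at step 1)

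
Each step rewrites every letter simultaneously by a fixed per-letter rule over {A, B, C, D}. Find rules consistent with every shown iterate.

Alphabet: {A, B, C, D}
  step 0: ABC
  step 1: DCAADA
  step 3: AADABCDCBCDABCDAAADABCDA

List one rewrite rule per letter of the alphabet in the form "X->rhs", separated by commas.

A->DC, B->AA, C->DA, D->BC

  step 0 ⇒ step 1: ABC ⇒ DC·AA·DA
    A ↦ DC
    B ↦ AA
    C ↦ DA
    D ↦ BC  (constrained at step 1)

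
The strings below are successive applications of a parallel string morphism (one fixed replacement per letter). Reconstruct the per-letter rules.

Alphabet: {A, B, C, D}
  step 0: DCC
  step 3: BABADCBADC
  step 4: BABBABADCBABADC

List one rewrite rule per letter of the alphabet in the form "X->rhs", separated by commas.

  step 3 ⇒ step 4: BABADCBADC ⇒ BA·B·BA·B·A·DC·BA·B·A·DC
    A ↦ B
    B ↦ BA
    C ↦ DC
    D ↦ A

A->B, B->BA, C->DC, D->A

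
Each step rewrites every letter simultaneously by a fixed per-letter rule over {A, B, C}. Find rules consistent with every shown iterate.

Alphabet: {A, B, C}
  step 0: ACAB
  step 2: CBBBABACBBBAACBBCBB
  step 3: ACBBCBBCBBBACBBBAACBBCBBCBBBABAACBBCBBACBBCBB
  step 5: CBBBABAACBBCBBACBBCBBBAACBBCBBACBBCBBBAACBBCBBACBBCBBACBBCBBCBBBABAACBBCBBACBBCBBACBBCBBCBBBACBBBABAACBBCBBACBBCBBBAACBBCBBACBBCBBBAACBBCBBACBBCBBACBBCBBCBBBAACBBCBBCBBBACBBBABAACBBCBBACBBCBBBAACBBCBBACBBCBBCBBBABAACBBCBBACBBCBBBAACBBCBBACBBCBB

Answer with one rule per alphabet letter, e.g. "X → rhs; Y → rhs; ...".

  step 2 ⇒ step 3: CBBBABACBBBAACBBCBB ⇒ A·CBB·CBB·CBB·BA·CBB·BA·A·CBB·CBB·CBB·BA·BA·A·CBB·CBB·A·CBB·CBB
    A ↦ BA
    B ↦ CBB
    C ↦ A

A->BA, B->CBB, C->A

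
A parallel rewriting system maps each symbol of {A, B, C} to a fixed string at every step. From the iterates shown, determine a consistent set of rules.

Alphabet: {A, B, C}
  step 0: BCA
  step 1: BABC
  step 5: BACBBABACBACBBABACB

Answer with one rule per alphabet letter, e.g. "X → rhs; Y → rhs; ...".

  step 0 ⇒ step 1: BCA ⇒ BA·B·C
    A ↦ C
    B ↦ BA
    C ↦ B

A->C, B->BA, C->B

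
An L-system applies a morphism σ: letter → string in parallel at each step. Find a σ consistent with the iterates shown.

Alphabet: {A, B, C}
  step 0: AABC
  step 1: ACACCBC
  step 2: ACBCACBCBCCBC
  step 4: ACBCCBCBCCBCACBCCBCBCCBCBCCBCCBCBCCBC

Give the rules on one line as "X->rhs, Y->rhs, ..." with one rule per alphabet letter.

A->AC, B->C, C->BC

  step 1 ⇒ step 2: ACACCBC ⇒ AC·BC·AC·BC·BC·C·BC
    A ↦ AC
    B ↦ C
    C ↦ BC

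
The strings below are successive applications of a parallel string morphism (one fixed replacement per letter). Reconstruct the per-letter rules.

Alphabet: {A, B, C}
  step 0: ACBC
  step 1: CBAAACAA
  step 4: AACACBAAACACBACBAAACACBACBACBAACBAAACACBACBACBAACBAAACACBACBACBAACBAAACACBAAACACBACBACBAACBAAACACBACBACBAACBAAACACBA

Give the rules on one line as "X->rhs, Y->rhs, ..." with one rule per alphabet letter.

A->CBA, B->ACA, C->A

  step 0 ⇒ step 1: ACBC ⇒ CBA·A·ACA·A
    A ↦ CBA
    B ↦ ACA
    C ↦ A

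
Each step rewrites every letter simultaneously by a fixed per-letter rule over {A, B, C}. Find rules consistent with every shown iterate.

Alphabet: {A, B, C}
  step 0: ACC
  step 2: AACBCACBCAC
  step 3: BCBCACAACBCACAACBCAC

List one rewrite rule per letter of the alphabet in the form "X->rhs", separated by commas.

  step 2 ⇒ step 3: AACBCACBCAC ⇒ BC·BC·AC·A·AC·BC·AC·A·AC·BC·AC
    A ↦ BC
    B ↦ A
    C ↦ AC

A->BC, B->A, C->AC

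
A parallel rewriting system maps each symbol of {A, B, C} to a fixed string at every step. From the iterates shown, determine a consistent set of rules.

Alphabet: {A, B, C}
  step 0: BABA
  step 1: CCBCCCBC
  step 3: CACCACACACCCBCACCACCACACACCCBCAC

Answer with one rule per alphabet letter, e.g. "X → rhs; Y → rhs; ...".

A->C, B->CCB, C->AC

  step 0 ⇒ step 1: BABA ⇒ CCB·C·CCB·C
    A ↦ C
    B ↦ CCB
    C ↦ AC  (constrained at step 1)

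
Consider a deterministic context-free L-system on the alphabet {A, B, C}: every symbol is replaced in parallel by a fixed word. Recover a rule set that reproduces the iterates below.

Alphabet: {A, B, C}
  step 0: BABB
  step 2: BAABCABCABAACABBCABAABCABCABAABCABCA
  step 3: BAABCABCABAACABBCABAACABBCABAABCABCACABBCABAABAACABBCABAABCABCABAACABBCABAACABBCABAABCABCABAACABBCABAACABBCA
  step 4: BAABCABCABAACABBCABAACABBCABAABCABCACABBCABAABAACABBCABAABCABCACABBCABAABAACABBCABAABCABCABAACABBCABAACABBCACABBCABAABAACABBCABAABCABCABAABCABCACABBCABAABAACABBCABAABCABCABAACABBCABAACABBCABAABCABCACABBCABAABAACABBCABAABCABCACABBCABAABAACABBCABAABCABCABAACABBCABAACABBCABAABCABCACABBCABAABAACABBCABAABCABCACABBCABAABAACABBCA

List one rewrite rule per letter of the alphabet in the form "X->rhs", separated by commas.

A->BCA, B->BAA, C->CAB

  step 3 ⇒ step 4: BAABCABCABAACABBCABAACABBCABAABCABCACABBCABAABAACABBCABAABCABCABAACABBCABAACABBCABAABCABCABAACABBCABAACABBCA ⇒ BAA·BCA·BCA·BAA·CAB·BCA·BAA·CAB·BCA·BAA·BCA·BCA·CAB·BCA·BAA·BAA·CAB·BCA·BAA·BCA·BCA·CAB·BCA·BAA·BAA·CAB·BCA·BAA·BCA·BCA·BAA·CAB·BCA·BAA·CAB·BCA·CAB·BCA·BAA·BAA·CAB·BCA·BAA·BCA·BCA·BAA·BCA·BCA·CAB·BCA·BAA·BAA·CAB·BCA·BAA·BCA·BCA·BAA·CAB·BCA·BAA·CAB·BCA·BAA·BCA·BCA·CAB·BCA·BAA·BAA·CAB·BCA·BAA·BCA·BCA·CAB·BCA·BAA·BAA·CAB·BCA·BAA·BCA·BCA·BAA·CAB·BCA·BAA·CAB·BCA·BAA·BCA·BCA·CAB·BCA·BAA·BAA·CAB·BCA·BAA·BCA·BCA·CAB·BCA·BAA·BAA·CAB·BCA
    A ↦ BCA
    B ↦ BAA
    C ↦ CAB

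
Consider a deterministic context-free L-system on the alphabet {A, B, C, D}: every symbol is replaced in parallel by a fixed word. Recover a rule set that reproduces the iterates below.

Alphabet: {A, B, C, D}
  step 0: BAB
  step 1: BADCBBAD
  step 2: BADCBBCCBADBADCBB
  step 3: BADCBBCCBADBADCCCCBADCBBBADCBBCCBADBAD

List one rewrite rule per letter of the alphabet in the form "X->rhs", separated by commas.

A->CB, B->BAD, C->CC, D->B

  step 2 ⇒ step 3: BADCBBCCBADBADCBB ⇒ BAD·CB·B·CC·BAD·BAD·CC·CC·BAD·CB·B·BAD·CB·B·CC·BAD·BAD
    A ↦ CB
    B ↦ BAD
    C ↦ CC
    D ↦ B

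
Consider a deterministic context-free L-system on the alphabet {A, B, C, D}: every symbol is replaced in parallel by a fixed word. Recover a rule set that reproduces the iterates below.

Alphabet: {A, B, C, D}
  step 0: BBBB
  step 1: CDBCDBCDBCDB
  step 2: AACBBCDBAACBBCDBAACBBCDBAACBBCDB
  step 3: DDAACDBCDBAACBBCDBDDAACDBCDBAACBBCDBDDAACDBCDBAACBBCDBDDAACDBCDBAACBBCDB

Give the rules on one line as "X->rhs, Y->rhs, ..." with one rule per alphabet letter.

  step 2 ⇒ step 3: AACBBCDBAACBBCDBAACBBCDBAACBBCDB ⇒ D·D·AA·CDB·CDB·AA·CBB·CDB·D·D·AA·CDB·CDB·AA·CBB·CDB·D·D·AA·CDB·CDB·AA·CBB·CDB·D·D·AA·CDB·CDB·AA·CBB·CDB
    A ↦ D
    B ↦ CDB
    C ↦ AA
    D ↦ CBB

A->D, B->CDB, C->AA, D->CBB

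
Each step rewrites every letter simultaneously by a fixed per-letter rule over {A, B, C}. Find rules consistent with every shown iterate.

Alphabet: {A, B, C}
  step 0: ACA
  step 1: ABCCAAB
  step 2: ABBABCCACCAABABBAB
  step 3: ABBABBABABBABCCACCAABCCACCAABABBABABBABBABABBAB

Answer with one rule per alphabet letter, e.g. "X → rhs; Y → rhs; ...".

A->AB, B->BAB, C->CCA

  step 2 ⇒ step 3: ABBABCCACCAABABBAB ⇒ AB·BAB·BAB·AB·BAB·CCA·CCA·AB·CCA·CCA·AB·AB·BAB·AB·BAB·BAB·AB·BAB
    A ↦ AB
    B ↦ BAB
    C ↦ CCA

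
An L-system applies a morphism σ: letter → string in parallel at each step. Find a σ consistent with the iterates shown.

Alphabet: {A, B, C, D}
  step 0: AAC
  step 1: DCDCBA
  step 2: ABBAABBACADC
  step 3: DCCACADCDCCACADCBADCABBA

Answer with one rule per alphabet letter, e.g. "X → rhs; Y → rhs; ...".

A->DC, B->CA, C->BA, D->AB

  step 2 ⇒ step 3: ABBAABBACADC ⇒ DC·CA·CA·DC·DC·CA·CA·DC·BA·DC·AB·BA
    A ↦ DC
    B ↦ CA
    C ↦ BA
    D ↦ AB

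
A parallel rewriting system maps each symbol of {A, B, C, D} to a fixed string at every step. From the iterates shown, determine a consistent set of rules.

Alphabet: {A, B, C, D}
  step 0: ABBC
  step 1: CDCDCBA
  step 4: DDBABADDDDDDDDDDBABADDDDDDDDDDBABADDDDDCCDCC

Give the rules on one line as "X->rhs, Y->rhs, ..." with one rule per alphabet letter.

  step 0 ⇒ step 1: ABBC ⇒ C·DC·DC·BA
    A ↦ C
    B ↦ DC
    C ↦ BA
    D ↦ DD  (constrained at step 1)

A->C, B->DC, C->BA, D->DD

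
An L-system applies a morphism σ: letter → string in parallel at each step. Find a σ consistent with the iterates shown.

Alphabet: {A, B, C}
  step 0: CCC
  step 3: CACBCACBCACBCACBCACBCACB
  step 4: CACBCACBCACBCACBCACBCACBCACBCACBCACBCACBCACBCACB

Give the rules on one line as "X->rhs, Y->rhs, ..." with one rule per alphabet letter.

  step 3 ⇒ step 4: CACBCACBCACBCACBCACBCACB ⇒ CA·CB·CA·CB·CA·CB·CA·CB·CA·CB·CA·CB·CA·CB·CA·CB·CA·CB·CA·CB·CA·CB·CA·CB
    A ↦ CB
    B ↦ CB
    C ↦ CA

A->CB, B->CB, C->CA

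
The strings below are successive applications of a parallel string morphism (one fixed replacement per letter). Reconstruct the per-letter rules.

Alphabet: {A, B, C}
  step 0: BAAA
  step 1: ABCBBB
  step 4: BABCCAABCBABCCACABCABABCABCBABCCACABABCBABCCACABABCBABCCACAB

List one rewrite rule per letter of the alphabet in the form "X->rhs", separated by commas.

  step 0 ⇒ step 1: BAAA ⇒ ABC·B·B·B
    A ↦ B
    B ↦ ABC
    C ↦ CA  (constrained at step 1)

A->B, B->ABC, C->CA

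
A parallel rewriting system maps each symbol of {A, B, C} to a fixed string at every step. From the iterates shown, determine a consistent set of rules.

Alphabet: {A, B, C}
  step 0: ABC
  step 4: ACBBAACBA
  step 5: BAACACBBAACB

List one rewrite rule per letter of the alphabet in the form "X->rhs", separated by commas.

  step 4 ⇒ step 5: ACBBAACBA ⇒ B·A·AC·AC·B·B·A·AC·B
    A ↦ B
    B ↦ AC
    C ↦ A

A->B, B->AC, C->A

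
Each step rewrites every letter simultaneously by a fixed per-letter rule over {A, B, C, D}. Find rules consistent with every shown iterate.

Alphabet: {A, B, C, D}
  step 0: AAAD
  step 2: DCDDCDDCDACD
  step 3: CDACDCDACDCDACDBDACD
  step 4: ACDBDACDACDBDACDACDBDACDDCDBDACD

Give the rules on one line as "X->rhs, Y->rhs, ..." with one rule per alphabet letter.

  step 3 ⇒ step 4: CDACDCDACDCDACDBDACD ⇒ A·CD·BD·A·CD·A·CD·BD·A·CD·A·CD·BD·A·CD·D·CD·BD·A·CD
    A ↦ BD
    B ↦ D
    C ↦ A
    D ↦ CD

A->BD, B->D, C->A, D->CD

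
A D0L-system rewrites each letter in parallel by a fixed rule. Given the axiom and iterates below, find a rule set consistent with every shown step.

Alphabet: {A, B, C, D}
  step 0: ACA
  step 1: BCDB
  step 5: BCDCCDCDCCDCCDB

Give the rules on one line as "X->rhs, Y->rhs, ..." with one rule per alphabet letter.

  step 0 ⇒ step 1: ACA ⇒ B·CD·B
    A ↦ B
    C ↦ CD
    B ↦ A  (constrained at step 1)
    D ↦ C  (constrained at step 1)

A->B, B->A, C->CD, D->C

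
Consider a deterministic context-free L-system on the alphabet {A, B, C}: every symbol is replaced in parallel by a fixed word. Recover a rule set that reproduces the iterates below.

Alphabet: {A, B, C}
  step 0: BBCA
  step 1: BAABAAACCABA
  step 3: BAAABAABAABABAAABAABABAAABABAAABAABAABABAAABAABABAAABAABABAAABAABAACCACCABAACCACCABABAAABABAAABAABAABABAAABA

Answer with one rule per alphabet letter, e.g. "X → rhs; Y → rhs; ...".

  step 0 ⇒ step 1: BBCA ⇒ BAA·BAA·ACC·ABA
    A ↦ ABA
    B ↦ BAA
    C ↦ ACC

A->ABA, B->BAA, C->ACC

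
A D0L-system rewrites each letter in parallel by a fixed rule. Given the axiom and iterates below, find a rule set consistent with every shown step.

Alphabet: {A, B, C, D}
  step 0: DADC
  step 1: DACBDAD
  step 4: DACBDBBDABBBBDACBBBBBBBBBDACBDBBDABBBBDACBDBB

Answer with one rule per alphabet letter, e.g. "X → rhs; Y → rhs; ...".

  step 0 ⇒ step 1: DADC ⇒ DA·CB·DA·D
    A ↦ CB
    C ↦ D
    D ↦ DA
    B ↦ BB  (constrained at step 1)

A->CB, B->BB, C->D, D->DA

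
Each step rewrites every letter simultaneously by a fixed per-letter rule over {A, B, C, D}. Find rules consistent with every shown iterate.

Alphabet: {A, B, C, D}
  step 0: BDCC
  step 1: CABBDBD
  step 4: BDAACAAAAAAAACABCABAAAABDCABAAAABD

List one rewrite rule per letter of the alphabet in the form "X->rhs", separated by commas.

  step 0 ⇒ step 1: BDCC ⇒ C·AB·BD·BD
    B ↦ C
    C ↦ BD
    D ↦ AB
    A ↦ AA  (constrained at step 1)

A->AA, B->C, C->BD, D->AB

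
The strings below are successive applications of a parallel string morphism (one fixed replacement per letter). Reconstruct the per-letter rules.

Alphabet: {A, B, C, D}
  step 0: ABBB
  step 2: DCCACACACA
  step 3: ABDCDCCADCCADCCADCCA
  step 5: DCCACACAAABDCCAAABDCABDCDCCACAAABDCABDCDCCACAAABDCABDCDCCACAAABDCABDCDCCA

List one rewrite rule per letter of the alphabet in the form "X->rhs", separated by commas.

A->CA, B->A, C->DC, D->AB

  step 2 ⇒ step 3: DCCACACACA ⇒ AB·DC·DC·CA·DC·CA·DC·CA·DC·CA
    A ↦ CA
    C ↦ DC
    D ↦ AB
    B ↦ A  (constrained at step 0)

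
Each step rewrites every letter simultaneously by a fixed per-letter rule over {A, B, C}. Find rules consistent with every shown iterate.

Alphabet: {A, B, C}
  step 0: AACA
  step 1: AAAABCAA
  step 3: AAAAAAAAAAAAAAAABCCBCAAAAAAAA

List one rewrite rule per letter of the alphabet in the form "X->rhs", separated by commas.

A->AA, B->C, C->BC

  step 0 ⇒ step 1: AACA ⇒ AA·AA·BC·AA
    A ↦ AA
    C ↦ BC
    B ↦ C  (constrained at step 1)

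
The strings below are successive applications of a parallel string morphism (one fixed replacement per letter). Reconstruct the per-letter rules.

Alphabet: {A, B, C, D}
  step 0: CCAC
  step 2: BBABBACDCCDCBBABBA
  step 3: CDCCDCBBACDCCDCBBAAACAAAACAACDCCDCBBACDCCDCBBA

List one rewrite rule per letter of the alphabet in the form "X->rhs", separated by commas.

  step 2 ⇒ step 3: BBABBACDCCDCBBABBA ⇒ CDC·CDC·BBA·CDC·CDC·BBA·A·ACA·A·A·ACA·A·CDC·CDC·BBA·CDC·CDC·BBA
    A ↦ BBA
    B ↦ CDC
    C ↦ A
    D ↦ ACA

A->BBA, B->CDC, C->A, D->ACA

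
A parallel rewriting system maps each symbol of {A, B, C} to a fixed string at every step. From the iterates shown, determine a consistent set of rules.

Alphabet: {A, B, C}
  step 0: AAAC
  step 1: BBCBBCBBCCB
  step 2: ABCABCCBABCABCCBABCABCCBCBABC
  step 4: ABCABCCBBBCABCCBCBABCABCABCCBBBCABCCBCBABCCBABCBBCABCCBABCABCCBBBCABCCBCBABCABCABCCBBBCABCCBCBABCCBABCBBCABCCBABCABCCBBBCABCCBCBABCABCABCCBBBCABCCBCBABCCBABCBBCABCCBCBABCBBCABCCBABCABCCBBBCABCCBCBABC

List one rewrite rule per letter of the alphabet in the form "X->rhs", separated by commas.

  step 1 ⇒ step 2: BBCBBCBBCCB ⇒ ABC·ABC·CB·ABC·ABC·CB·ABC·ABC·CB·CB·ABC
    B ↦ ABC
    C ↦ CB
  step 0 ⇒ step 1: AAAC ⇒ BBC·BBC·BBC·CB
    A ↦ BBC

A->BBC, B->ABC, C->CB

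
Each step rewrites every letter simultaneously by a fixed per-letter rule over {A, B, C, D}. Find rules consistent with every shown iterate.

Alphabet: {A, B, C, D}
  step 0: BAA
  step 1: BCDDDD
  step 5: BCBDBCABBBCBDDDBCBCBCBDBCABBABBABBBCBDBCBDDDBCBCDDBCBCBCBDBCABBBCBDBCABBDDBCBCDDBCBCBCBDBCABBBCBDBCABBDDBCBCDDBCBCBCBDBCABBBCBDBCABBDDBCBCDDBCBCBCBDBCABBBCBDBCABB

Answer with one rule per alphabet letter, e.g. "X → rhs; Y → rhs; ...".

A->DD, B->BC, C->BD, D->ABB

  step 0 ⇒ step 1: BAA ⇒ BC·DD·DD
    A ↦ DD
    B ↦ BC
    C ↦ BD  (constrained at step 1)
    D ↦ ABB  (constrained at step 1)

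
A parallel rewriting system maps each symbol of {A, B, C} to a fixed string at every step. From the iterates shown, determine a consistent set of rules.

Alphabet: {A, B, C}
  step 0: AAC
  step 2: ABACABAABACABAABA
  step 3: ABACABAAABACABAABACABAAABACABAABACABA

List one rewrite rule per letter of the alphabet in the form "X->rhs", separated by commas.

  step 2 ⇒ step 3: ABACABAABACABAABA ⇒ ABA·C·ABA·A·ABA·C·ABA·ABA·C·ABA·A·ABA·C·ABA·ABA·C·ABA
    A ↦ ABA
    B ↦ C
    C ↦ A

A->ABA, B->C, C->A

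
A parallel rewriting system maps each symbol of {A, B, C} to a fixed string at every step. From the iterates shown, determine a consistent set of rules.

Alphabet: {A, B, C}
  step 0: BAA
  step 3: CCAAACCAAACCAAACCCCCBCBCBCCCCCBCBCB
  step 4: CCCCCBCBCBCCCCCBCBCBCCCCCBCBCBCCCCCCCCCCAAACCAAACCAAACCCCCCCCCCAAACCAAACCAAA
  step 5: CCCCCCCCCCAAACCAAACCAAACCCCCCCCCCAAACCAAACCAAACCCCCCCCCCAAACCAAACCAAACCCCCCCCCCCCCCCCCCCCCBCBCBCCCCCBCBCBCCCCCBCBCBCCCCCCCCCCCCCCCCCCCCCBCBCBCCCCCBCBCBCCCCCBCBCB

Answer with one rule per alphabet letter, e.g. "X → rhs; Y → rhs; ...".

A->CB, B->AAA, C->CC

  step 4 ⇒ step 5: CCCCCBCBCBCCCCCBCBCBCCCCCBCBCBCCCCCCCCCCAAACCAAACCAAACCCCCCCCCCAAACCAAACCAAA ⇒ CC·CC·CC·CC·CC·AAA·CC·AAA·CC·AAA·CC·CC·CC·CC·CC·AAA·CC·AAA·CC·AAA·CC·CC·CC·CC·CC·AAA·CC·AAA·CC·AAA·CC·CC·CC·CC·CC·CC·CC·CC·CC·CC·CB·CB·CB·CC·CC·CB·CB·CB·CC·CC·CB·CB·CB·CC·CC·CC·CC·CC·CC·CC·CC·CC·CC·CB·CB·CB·CC·CC·CB·CB·CB·CC·CC·CB·CB·CB
    A ↦ CB
    B ↦ AAA
    C ↦ CC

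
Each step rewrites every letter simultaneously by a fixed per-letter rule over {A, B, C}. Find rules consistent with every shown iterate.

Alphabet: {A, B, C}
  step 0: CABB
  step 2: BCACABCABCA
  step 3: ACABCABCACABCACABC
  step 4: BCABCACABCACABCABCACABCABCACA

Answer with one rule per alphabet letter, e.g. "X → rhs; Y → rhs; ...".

A->BC, B->AC, C->A

  step 3 ⇒ step 4: ACABCABCACABCACABC ⇒ BC·A·BC·AC·A·BC·AC·A·BC·A·BC·AC·A·BC·A·BC·AC·A
    A ↦ BC
    B ↦ AC
    C ↦ A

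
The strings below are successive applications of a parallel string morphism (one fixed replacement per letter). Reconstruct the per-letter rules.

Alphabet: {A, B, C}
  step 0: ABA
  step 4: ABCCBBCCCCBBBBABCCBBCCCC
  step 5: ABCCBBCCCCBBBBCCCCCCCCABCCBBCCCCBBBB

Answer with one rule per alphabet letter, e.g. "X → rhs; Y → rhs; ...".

A->AB, B->CC, C->B

  step 4 ⇒ step 5: ABCCBBCCCCBBBBABCCBBCCCC ⇒ AB·CC·B·B·CC·CC·B·B·B·B·CC·CC·CC·CC·AB·CC·B·B·CC·CC·B·B·B·B
    A ↦ AB
    B ↦ CC
    C ↦ B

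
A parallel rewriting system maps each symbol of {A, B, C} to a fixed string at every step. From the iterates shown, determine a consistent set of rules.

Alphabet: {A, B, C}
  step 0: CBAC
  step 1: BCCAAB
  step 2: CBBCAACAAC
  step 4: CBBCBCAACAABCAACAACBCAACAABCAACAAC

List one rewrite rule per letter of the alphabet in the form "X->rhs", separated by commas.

A->CAA, B->C, C->B

  step 1 ⇒ step 2: BCCAAB ⇒ C·B·B·CAA·CAA·C
    A ↦ CAA
    B ↦ C
    C ↦ B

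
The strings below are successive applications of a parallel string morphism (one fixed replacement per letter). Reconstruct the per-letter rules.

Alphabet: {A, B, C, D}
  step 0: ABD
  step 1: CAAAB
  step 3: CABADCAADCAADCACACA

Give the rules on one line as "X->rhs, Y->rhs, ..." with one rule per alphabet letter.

A->CA, B->AA, C->AD, D->B

  step 0 ⇒ step 1: ABD ⇒ CA·AA·B
    A ↦ CA
    B ↦ AA
    D ↦ B
    C ↦ AD  (constrained at step 1)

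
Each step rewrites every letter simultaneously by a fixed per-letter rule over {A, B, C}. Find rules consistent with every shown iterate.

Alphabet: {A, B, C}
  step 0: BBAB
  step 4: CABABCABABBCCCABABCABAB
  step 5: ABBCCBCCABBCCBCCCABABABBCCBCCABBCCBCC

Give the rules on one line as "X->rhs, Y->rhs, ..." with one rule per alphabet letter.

  step 4 ⇒ step 5: CABABCABABBCCCABABCABAB ⇒ AB·BC·C·BC·C·AB·BC·C·BC·C·C·AB·AB·AB·BC·C·BC·C·AB·BC·C·BC·C
    A ↦ BC
    B ↦ C
    C ↦ AB

A->BC, B->C, C->AB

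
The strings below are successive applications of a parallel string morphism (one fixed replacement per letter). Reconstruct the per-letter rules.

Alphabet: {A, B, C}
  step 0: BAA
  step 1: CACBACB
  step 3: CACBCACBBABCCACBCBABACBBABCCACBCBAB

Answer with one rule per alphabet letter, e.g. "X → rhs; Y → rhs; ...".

A->ACB, B->C, C->BAB

  step 0 ⇒ step 1: BAA ⇒ C·ACB·ACB
    A ↦ ACB
    B ↦ C
    C ↦ BAB  (constrained at step 1)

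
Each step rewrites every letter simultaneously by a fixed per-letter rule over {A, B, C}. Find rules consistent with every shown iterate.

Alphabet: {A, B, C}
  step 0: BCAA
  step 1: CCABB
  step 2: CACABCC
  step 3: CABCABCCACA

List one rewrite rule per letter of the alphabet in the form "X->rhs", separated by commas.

A->B, B->C, C->CA

  step 2 ⇒ step 3: CACABCC ⇒ CA·B·CA·B·C·CA·CA
    A ↦ B
    B ↦ C
    C ↦ CA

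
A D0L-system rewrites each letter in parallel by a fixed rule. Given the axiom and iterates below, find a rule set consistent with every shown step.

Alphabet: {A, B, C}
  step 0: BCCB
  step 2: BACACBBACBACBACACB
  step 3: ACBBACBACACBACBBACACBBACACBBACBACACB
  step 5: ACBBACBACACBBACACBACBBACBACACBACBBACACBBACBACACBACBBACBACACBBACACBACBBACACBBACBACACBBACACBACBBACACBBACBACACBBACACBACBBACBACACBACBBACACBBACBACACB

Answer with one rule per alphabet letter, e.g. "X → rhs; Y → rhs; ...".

  step 2 ⇒ step 3: BACACBBACBACBACACB ⇒ ACB·B·AC·B·AC·ACB·ACB·B·AC·ACB·B·AC·ACB·B·AC·B·AC·ACB
    A ↦ B
    B ↦ ACB
    C ↦ AC

A->B, B->ACB, C->AC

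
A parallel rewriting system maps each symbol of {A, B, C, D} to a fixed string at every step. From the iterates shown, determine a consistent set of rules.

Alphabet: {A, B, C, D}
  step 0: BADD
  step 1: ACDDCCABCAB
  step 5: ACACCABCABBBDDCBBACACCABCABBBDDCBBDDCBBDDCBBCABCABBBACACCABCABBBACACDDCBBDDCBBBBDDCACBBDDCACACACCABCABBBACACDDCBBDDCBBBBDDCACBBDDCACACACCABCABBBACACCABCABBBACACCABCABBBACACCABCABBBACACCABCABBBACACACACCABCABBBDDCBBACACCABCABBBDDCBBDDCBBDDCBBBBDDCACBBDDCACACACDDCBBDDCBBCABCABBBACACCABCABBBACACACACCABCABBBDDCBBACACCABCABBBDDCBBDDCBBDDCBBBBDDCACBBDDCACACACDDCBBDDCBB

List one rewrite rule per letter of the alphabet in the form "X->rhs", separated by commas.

  step 0 ⇒ step 1: BADD ⇒ AC·DDC·CAB·CAB
    A ↦ DDC
    B ↦ AC
    D ↦ CAB
    C ↦ BB  (constrained at step 1)

A->DDC, B->AC, C->BB, D->CAB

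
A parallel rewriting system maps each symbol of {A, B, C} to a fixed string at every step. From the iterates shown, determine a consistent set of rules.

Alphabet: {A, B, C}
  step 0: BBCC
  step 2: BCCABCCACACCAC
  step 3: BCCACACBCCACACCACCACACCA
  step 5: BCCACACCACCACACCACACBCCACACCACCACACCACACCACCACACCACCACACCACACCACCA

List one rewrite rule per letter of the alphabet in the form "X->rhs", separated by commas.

A->C, B->BC, C->CA

  step 2 ⇒ step 3: BCCABCCACACCAC ⇒ BC·CA·CA·C·BC·CA·CA·C·CA·C·CA·CA·C·CA
    A ↦ C
    B ↦ BC
    C ↦ CA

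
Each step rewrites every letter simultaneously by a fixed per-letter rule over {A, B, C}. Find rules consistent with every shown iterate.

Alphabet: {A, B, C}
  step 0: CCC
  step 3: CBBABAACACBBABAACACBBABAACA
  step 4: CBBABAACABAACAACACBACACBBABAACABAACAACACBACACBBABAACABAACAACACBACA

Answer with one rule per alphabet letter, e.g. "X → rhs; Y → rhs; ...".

  step 3 ⇒ step 4: CBBABAACACBBABAACACBBABAACA ⇒ CB·BA·BA·ACA·BA·ACA·ACA·CB·ACA·CB·BA·BA·ACA·BA·ACA·ACA·CB·ACA·CB·BA·BA·ACA·BA·ACA·ACA·CB·ACA
    A ↦ ACA
    B ↦ BA
    C ↦ CB

A->ACA, B->BA, C->CB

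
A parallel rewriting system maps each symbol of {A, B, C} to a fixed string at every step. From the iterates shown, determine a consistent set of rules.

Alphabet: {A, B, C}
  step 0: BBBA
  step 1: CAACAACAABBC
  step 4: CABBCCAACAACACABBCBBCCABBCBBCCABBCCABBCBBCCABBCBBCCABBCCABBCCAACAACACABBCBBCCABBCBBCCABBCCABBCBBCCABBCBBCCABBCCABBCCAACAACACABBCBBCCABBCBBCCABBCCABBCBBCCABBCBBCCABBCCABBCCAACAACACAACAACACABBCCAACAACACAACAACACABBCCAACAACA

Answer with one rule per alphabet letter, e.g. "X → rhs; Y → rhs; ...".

A->BBC, B->CAA, C->CA

  step 0 ⇒ step 1: BBBA ⇒ CAA·CAA·CAA·BBC
    A ↦ BBC
    B ↦ CAA
    C ↦ CA  (constrained at step 1)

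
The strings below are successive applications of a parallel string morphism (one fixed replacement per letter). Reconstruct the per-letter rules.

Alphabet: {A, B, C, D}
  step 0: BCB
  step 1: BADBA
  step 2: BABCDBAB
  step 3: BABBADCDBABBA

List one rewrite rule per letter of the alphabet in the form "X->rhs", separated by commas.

A->B, B->BA, C->D, D->CD

  step 2 ⇒ step 3: BABCDBAB ⇒ BA·B·BA·D·CD·BA·B·BA
    A ↦ B
    B ↦ BA
    C ↦ D
    D ↦ CD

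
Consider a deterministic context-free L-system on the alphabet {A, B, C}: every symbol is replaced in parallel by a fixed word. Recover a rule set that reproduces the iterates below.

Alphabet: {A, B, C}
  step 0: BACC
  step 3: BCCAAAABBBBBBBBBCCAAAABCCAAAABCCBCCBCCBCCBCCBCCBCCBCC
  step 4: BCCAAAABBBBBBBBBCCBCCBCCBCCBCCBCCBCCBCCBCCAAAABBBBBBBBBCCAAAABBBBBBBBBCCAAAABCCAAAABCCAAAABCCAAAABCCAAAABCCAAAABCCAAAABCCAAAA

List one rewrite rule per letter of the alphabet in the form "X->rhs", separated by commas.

A->BB, B->BCC, C->AA

  step 3 ⇒ step 4: BCCAAAABBBBBBBBBCCAAAABCCAAAABCCBCCBCCBCCBCCBCCBCCBCC ⇒ BCC·AA·AA·BB·BB·BB·BB·BCC·BCC·BCC·BCC·BCC·BCC·BCC·BCC·BCC·AA·AA·BB·BB·BB·BB·BCC·AA·AA·BB·BB·BB·BB·BCC·AA·AA·BCC·AA·AA·BCC·AA·AA·BCC·AA·AA·BCC·AA·AA·BCC·AA·AA·BCC·AA·AA·BCC·AA·AA
    A ↦ BB
    B ↦ BCC
    C ↦ AA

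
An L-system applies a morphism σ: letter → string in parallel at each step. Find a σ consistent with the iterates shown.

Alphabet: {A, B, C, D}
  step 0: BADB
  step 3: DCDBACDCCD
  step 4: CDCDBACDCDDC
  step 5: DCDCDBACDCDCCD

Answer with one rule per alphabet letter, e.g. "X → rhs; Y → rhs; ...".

A->BAC, B->D, C->D, D->C

  step 4 ⇒ step 5: CDCDBACDCDDC ⇒ D·C·D·C·D·BAC·D·C·D·C·C·D
    A ↦ BAC
    B ↦ D
    C ↦ D
    D ↦ C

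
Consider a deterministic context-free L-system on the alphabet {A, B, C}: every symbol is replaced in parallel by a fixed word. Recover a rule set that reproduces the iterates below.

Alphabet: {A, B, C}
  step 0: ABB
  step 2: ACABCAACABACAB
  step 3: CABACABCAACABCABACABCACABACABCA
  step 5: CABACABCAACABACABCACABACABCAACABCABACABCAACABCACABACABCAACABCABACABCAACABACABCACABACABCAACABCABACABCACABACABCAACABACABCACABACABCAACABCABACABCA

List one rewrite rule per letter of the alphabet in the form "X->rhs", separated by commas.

  step 2 ⇒ step 3: ACABCAACABACAB ⇒ CAB·A·CAB·CA·A·CAB·CAB·A·CAB·CA·CAB·A·CAB·CA
    A ↦ CAB
    B ↦ CA
    C ↦ A

A->CAB, B->CA, C->A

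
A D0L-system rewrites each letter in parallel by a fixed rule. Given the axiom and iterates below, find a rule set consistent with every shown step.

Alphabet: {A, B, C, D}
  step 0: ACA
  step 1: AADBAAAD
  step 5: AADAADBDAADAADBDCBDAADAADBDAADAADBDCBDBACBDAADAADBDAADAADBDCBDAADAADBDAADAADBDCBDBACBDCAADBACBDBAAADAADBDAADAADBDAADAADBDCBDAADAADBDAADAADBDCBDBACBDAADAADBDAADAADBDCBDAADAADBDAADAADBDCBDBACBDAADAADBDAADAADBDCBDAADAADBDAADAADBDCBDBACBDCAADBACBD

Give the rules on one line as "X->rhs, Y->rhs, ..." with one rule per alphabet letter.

A->AAD, B->C, C->BA, D->BD

  step 0 ⇒ step 1: ACA ⇒ AAD·BA·AAD
    A ↦ AAD
    C ↦ BA
    B ↦ C  (constrained at step 1)
    D ↦ BD  (constrained at step 1)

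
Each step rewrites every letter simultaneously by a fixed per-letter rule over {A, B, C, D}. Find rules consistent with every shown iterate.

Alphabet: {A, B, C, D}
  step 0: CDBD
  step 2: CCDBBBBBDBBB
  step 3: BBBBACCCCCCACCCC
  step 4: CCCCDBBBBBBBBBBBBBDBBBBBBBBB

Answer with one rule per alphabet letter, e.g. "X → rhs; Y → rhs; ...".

  step 3 ⇒ step 4: BBBBACCCCCCACCCC ⇒ C·C·C·C·DB·BB·BB·BB·BB·BB·BB·DB·BB·BB·BB·BB
    A ↦ DB
    B ↦ C
    C ↦ BB
  step 2 ⇒ step 3: CCDBBBBBDBBB ⇒ BB·BB·AC·C·C·C·C·C·AC·C·C·C
    D ↦ AC

A->DB, B->C, C->BB, D->AC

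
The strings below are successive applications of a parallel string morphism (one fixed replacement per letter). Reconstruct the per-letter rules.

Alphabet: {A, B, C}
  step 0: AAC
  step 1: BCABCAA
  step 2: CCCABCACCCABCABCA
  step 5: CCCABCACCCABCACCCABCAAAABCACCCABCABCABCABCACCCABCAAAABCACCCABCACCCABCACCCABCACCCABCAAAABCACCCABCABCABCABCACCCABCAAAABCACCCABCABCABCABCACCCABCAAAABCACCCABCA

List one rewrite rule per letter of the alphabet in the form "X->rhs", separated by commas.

  step 1 ⇒ step 2: BCABCAA ⇒ CCC·A·BCA·CCC·A·BCA·BCA
    A ↦ BCA
    B ↦ CCC
    C ↦ A

A->BCA, B->CCC, C->A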